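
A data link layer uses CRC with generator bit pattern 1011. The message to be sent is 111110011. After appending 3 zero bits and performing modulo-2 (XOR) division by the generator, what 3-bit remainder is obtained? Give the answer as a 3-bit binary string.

Append 3 zeros: 111110011000. Divide by 1011 (XOR where the leading bit is 1):
  pos 0: 1111 XOR 1011 = 0100
  pos 1: 1001 XOR 1011 = 0010
  pos 3: 1000 XOR 1011 = 0011
  pos 5: 1111 XOR 1011 = 0100
  pos 6: 1000 XOR 1011 = 0011
  pos 8: 1100 XOR 1011 = 0111
Remainder (last 3 bits) = 111. This is the CRC / FCS.

111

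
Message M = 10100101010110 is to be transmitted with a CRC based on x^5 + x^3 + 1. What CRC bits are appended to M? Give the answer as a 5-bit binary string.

01101

Append 5 zeros: 1010010101011000000. Divide by 101001 (XOR where the leading bit is 1):
  pos 0: 101001 XOR 101001 = 000000
  pos 7: 101011 XOR 101001 = 000010
  pos 11: 100000 XOR 101001 = 001001
  pos 13: 100100 XOR 101001 = 001101
Remainder (last 5 bits) = 01101. This is the CRC / FCS.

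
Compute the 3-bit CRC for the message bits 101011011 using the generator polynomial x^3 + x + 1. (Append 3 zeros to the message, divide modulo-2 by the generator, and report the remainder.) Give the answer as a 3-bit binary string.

011

Append 3 zeros: 101011011000. Divide by 1011 (XOR where the leading bit is 1):
  pos 0: 1010 XOR 1011 = 0001
  pos 3: 1110 XOR 1011 = 0101
  pos 4: 1011 XOR 1011 = 0000
  pos 8: 1000 XOR 1011 = 0011
Remainder (last 3 bits) = 011. This is the CRC / FCS.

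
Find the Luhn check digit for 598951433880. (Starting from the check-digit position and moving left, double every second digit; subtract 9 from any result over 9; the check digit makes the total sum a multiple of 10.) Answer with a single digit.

Partial digits right→left: 0 8 8 3 3 4 1 5 9 8 9 5
Double every second digit counting from the check-digit position (so the 1st, 3rd, 5th, ... of the partial from the right).
  doubled (with −9 where >9): 0 7 6 2 9 9 → sum 33
  kept as-is: 8 3 4 5 8 5 → sum 33
Total = 33 + 33 = 66.
Check digit = (10 − (66 mod 10)) mod 10 = 4.

4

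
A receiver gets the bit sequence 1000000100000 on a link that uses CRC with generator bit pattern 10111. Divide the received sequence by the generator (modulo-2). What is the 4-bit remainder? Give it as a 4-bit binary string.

0000

Modulo-2 division of 1000000100000 by 10111:
  pos 0: 10000 XOR 10111 = 00111
  pos 2: 11100 XOR 10111 = 01011
  pos 3: 10111 XOR 10111 = 00000
Remainder = 0000 (zero — the frame passes the CRC check).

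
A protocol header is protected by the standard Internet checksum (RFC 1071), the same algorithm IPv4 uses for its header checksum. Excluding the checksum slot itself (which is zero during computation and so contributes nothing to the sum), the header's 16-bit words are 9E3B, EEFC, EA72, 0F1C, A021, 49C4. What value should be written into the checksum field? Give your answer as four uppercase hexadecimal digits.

One's-complement addition (fold any carry out of bit 15 back into bit 0):
  0x9E3B + 0xEEFC = 0x18D37 → wrap carry → 0x8D38
  0x8D38 + 0xEA72 = 0x177AA → wrap carry → 0x77AB
  0x77AB + 0x0F1C = 0x086C7
  0x86C7 + 0xA021 = 0x126E8 → wrap carry → 0x26E9
  0x26E9 + 0x49C4 = 0x070AD
One's-complement sum = 0x70AD.
Checksum = ~0x70AD & 0xFFFF = 0x8F52.

8F52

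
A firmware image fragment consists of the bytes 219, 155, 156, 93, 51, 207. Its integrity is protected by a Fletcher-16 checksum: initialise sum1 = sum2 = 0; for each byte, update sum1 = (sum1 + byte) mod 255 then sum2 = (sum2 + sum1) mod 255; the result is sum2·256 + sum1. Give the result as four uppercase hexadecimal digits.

F174

Running sums (mod 255):
  after byte 0 (219): sum1=219, sum2=219
  after byte 1 (155): sum1=119, sum2=83
  after byte 2 (156): sum1=20, sum2=103
  after byte 3 (93): sum1=113, sum2=216
  after byte 4 (51): sum1=164, sum2=125
  after byte 5 (207): sum1=116, sum2=241
Checksum = sum2·256 + sum1 = 241·256 + 116 = 61812 = 0xF174.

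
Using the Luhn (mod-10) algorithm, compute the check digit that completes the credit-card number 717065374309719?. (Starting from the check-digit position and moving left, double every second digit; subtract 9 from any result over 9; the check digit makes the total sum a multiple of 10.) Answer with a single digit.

3

Partial digits right→left: 9 1 7 9 0 3 4 7 3 5 6 0 7 1 7
Double every second digit counting from the check-digit position (so the 1st, 3rd, 5th, ... of the partial from the right).
  doubled (with −9 where >9): 9 5 0 8 6 3 5 5 → sum 41
  kept as-is: 1 9 3 7 5 0 1 → sum 26
Total = 41 + 26 = 67.
Check digit = (10 − (67 mod 10)) mod 10 = 3.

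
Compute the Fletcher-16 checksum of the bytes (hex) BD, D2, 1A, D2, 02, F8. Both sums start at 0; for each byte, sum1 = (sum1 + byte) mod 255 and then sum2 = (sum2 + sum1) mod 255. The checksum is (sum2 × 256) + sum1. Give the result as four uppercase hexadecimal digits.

Running sums (mod 255):
  after byte 0 (BD): sum1=189, sum2=189
  after byte 1 (D2): sum1=144, sum2=78
  after byte 2 (1A): sum1=170, sum2=248
  after byte 3 (D2): sum1=125, sum2=118
  after byte 4 (02): sum1=127, sum2=245
  after byte 5 (F8): sum1=120, sum2=110
Checksum = sum2·256 + sum1 = 110·256 + 120 = 28280 = 0x6E78.

6E78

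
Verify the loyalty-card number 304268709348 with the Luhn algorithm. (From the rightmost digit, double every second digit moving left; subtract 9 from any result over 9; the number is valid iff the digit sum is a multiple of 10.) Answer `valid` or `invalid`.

valid

From the right, keep odd positions and double even positions (subtract 9 from any doubled value over 9):
  doubled (positions 2,4,...): 8 9 5 3 8 6 → sum 39
  kept (positions 1,3,...): 8 3 0 8 2 0 → sum 21
Total = 60.
60 mod 10 = 0, so the number is valid.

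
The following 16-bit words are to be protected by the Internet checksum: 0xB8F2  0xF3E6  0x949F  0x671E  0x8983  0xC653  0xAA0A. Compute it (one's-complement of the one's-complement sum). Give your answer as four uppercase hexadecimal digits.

5D86

One's-complement addition (fold any carry out of bit 15 back into bit 0):
  0xB8F2 + 0xF3E6 = 0x1ACD8 → wrap carry → 0xACD9
  0xACD9 + 0x949F = 0x14178 → wrap carry → 0x4179
  0x4179 + 0x671E = 0x0A897
  0xA897 + 0x8983 = 0x1321A → wrap carry → 0x321B
  0x321B + 0xC653 = 0x0F86E
  0xF86E + 0xAA0A = 0x1A278 → wrap carry → 0xA279
One's-complement sum = 0xA279.
Checksum = ~0xA279 & 0xFFFF = 0x5D86.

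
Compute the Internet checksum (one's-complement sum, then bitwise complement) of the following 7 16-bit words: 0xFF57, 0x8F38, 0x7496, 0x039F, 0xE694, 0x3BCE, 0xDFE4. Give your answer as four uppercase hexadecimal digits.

F6F1

One's-complement addition (fold any carry out of bit 15 back into bit 0):
  0xFF57 + 0x8F38 = 0x18E8F → wrap carry → 0x8E90
  0x8E90 + 0x7496 = 0x10326 → wrap carry → 0x0327
  0x0327 + 0x039F = 0x006C6
  0x06C6 + 0xE694 = 0x0ED5A
  0xED5A + 0x3BCE = 0x12928 → wrap carry → 0x2929
  0x2929 + 0xDFE4 = 0x1090D → wrap carry → 0x090E
One's-complement sum = 0x090E.
Checksum = ~0x090E & 0xFFFF = 0xF6F1.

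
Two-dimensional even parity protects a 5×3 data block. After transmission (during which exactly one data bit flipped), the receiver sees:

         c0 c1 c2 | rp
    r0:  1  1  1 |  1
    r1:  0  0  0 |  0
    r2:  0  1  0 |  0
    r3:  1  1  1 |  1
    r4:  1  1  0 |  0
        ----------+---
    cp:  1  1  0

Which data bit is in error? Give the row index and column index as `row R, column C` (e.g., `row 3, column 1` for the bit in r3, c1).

row 2, column 1

Recompute each row's even parity and compare to rp:
  r0: data parity 1, sent rp 1 → ok
  r1: data parity 0, sent rp 0 → ok
  r2: data parity 1, sent rp 0 → mismatch
  r3: data parity 1, sent rp 1 → ok
  r4: data parity 0, sent rp 0 → ok
Recompute each column's even parity and compare to cp:
  c0: data parity 1, sent cp 1 → ok
  c1: data parity 0, sent cp 1 → mismatch
  c2: data parity 0, sent cp 0 → ok
Exactly one row (r2) and one column (c1) fail → the flipped bit is at their intersection.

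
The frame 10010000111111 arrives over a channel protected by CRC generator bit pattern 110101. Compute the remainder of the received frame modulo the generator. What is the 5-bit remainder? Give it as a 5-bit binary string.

Modulo-2 division of 10010000111111 by 110101:
  pos 0: 100100 XOR 110101 = 010001
  pos 1: 100010 XOR 110101 = 010111
  pos 2: 101110 XOR 110101 = 011011
  pos 3: 110111 XOR 110101 = 000010
  pos 7: 101111 XOR 110101 = 011010
  pos 8: 110101 XOR 110101 = 000000
Remainder = 00000 (zero — the frame passes the CRC check).

00000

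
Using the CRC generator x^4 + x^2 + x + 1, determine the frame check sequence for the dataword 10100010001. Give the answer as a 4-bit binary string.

1010

Append 4 zeros: 101000100010000. Divide by 10111 (XOR where the leading bit is 1):
  pos 0: 10100 XOR 10111 = 00011
  pos 3: 11010 XOR 10111 = 01101
  pos 4: 11010 XOR 10111 = 01101
  pos 5: 11010 XOR 10111 = 01101
  pos 6: 11011 XOR 10111 = 01100
  pos 7: 11000 XOR 10111 = 01111
  pos 8: 11110 XOR 10111 = 01001
  pos 9: 10010 XOR 10111 = 00101
Remainder (last 4 bits) = 1010. This is the CRC / FCS.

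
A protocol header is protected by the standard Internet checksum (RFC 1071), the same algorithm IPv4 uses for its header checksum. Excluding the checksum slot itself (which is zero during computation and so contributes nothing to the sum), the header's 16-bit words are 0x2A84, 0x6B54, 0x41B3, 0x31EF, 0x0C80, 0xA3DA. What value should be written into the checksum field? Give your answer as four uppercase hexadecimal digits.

One's-complement addition (fold any carry out of bit 15 back into bit 0):
  0x2A84 + 0x6B54 = 0x095D8
  0x95D8 + 0x41B3 = 0x0D78B
  0xD78B + 0x31EF = 0x1097A → wrap carry → 0x097B
  0x097B + 0x0C80 = 0x015FB
  0x15FB + 0xA3DA = 0x0B9D5
One's-complement sum = 0xB9D5.
Checksum = ~0xB9D5 & 0xFFFF = 0x462A.

462A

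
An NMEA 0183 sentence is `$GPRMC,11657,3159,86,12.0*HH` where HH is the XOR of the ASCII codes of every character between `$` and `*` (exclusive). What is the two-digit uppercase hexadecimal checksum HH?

62

XOR the ASCII codes of the payload characters:
  'G' = 0x47 → acc = 0x47
  'P' = 0x50 → acc = 0x17
  'R' = 0x52 → acc = 0x45
  'M' = 0x4D → acc = 0x08
  'C' = 0x43 → acc = 0x4B
  ',' = 0x2C → acc = 0x67
  '1' = 0x31 → acc = 0x56
  '1' = 0x31 → acc = 0x67
  '6' = 0x36 → acc = 0x51
  '5' = 0x35 → acc = 0x64
  '7' = 0x37 → acc = 0x53
  ',' = 0x2C → acc = 0x7F
  '3' = 0x33 → acc = 0x4C
  '1' = 0x31 → acc = 0x7D
  '5' = 0x35 → acc = 0x48
  '9' = 0x39 → acc = 0x71
  ',' = 0x2C → acc = 0x5D
  '8' = 0x38 → acc = 0x65
  '6' = 0x36 → acc = 0x53
  ',' = 0x2C → acc = 0x7F
  '1' = 0x31 → acc = 0x4E
  '2' = 0x32 → acc = 0x7C
  '.' = 0x2E → acc = 0x52
  '0' = 0x30 → acc = 0x62
Checksum = 0x62.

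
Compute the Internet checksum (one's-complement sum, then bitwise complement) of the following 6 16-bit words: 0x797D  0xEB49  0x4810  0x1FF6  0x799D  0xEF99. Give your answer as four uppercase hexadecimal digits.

One's-complement addition (fold any carry out of bit 15 back into bit 0):
  0x797D + 0xEB49 = 0x164C6 → wrap carry → 0x64C7
  0x64C7 + 0x4810 = 0x0ACD7
  0xACD7 + 0x1FF6 = 0x0CCCD
  0xCCCD + 0x799D = 0x1466A → wrap carry → 0x466B
  0x466B + 0xEF99 = 0x13604 → wrap carry → 0x3605
One's-complement sum = 0x3605.
Checksum = ~0x3605 & 0xFFFF = 0xC9FA.

C9FA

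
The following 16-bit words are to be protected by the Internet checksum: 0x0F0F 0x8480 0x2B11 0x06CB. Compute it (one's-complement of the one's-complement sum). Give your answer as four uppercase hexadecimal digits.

One's-complement addition (fold any carry out of bit 15 back into bit 0):
  0x0F0F + 0x8480 = 0x0938F
  0x938F + 0x2B11 = 0x0BEA0
  0xBEA0 + 0x06CB = 0x0C56B
One's-complement sum = 0xC56B.
Checksum = ~0xC56B & 0xFFFF = 0x3A94.

3A94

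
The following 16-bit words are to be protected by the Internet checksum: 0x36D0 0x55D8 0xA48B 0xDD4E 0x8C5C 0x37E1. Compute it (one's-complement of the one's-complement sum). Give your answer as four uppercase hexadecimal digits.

One's-complement addition (fold any carry out of bit 15 back into bit 0):
  0x36D0 + 0x55D8 = 0x08CA8
  0x8CA8 + 0xA48B = 0x13133 → wrap carry → 0x3134
  0x3134 + 0xDD4E = 0x10E82 → wrap carry → 0x0E83
  0x0E83 + 0x8C5C = 0x09ADF
  0x9ADF + 0x37E1 = 0x0D2C0
One's-complement sum = 0xD2C0.
Checksum = ~0xD2C0 & 0xFFFF = 0x2D3F.

2D3F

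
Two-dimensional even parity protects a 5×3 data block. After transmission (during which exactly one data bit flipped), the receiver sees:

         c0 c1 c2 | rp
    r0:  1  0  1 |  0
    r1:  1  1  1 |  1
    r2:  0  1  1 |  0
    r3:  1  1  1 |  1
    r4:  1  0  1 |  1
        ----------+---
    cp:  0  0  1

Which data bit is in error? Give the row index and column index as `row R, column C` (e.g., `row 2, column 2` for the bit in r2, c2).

row 4, column 1

Recompute each row's even parity and compare to rp:
  r0: data parity 0, sent rp 0 → ok
  r1: data parity 1, sent rp 1 → ok
  r2: data parity 0, sent rp 0 → ok
  r3: data parity 1, sent rp 1 → ok
  r4: data parity 0, sent rp 1 → mismatch
Recompute each column's even parity and compare to cp:
  c0: data parity 0, sent cp 0 → ok
  c1: data parity 1, sent cp 0 → mismatch
  c2: data parity 1, sent cp 1 → ok
Exactly one row (r4) and one column (c1) fail → the flipped bit is at their intersection.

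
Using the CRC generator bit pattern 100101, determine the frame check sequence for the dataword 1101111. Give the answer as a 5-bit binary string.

Append 5 zeros: 110111100000. Divide by 100101 (XOR where the leading bit is 1):
  pos 0: 110111 XOR 100101 = 010010
  pos 1: 100101 XOR 100101 = 000000
Remainder (last 5 bits) = 00000. This is the CRC / FCS.

00000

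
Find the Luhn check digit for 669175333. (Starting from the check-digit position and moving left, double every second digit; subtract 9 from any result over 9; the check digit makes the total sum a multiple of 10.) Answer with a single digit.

6

Partial digits right→left: 3 3 3 5 7 1 9 6 6
Double every second digit counting from the check-digit position (so the 1st, 3rd, 5th, ... of the partial from the right).
  doubled (with −9 where >9): 6 6 5 9 3 → sum 29
  kept as-is: 3 5 1 6 → sum 15
Total = 29 + 15 = 44.
Check digit = (10 − (44 mod 10)) mod 10 = 6.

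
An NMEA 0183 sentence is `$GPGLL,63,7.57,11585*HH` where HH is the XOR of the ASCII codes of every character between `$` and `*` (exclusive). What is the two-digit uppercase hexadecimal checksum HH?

5A

XOR the ASCII codes of the payload characters:
  'G' = 0x47 → acc = 0x47
  'P' = 0x50 → acc = 0x17
  'G' = 0x47 → acc = 0x50
  'L' = 0x4C → acc = 0x1C
  'L' = 0x4C → acc = 0x50
  ',' = 0x2C → acc = 0x7C
  '6' = 0x36 → acc = 0x4A
  '3' = 0x33 → acc = 0x79
  ',' = 0x2C → acc = 0x55
  '7' = 0x37 → acc = 0x62
  '.' = 0x2E → acc = 0x4C
  '5' = 0x35 → acc = 0x79
  '7' = 0x37 → acc = 0x4E
  ',' = 0x2C → acc = 0x62
  '1' = 0x31 → acc = 0x53
  '1' = 0x31 → acc = 0x62
  '5' = 0x35 → acc = 0x57
  '8' = 0x38 → acc = 0x6F
  '5' = 0x35 → acc = 0x5A
Checksum = 0x5A.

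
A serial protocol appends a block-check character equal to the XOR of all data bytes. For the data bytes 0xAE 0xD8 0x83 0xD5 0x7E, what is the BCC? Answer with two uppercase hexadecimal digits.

XOR the bytes together:
  start with 0xAE
  0xAE ⊕ 0xD8 = 0x76
  0x76 ⊕ 0x83 = 0xF5
  0xF5 ⊕ 0xD5 = 0x20
  0x20 ⊕ 0x7E = 0x5E

5E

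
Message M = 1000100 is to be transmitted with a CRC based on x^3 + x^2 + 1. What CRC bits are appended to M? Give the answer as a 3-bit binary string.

Append 3 zeros: 1000100000. Divide by 1101 (XOR where the leading bit is 1):
  pos 0: 1000 XOR 1101 = 0101
  pos 1: 1011 XOR 1101 = 0110
  pos 2: 1100 XOR 1101 = 0001
  pos 5: 1000 XOR 1101 = 0101
  pos 6: 1010 XOR 1101 = 0111
Remainder (last 3 bits) = 111. This is the CRC / FCS.

111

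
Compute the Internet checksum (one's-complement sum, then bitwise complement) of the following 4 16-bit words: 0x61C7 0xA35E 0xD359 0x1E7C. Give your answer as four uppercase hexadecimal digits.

One's-complement addition (fold any carry out of bit 15 back into bit 0):
  0x61C7 + 0xA35E = 0x10525 → wrap carry → 0x0526
  0x0526 + 0xD359 = 0x0D87F
  0xD87F + 0x1E7C = 0x0F6FB
One's-complement sum = 0xF6FB.
Checksum = ~0xF6FB & 0xFFFF = 0x0904.

0904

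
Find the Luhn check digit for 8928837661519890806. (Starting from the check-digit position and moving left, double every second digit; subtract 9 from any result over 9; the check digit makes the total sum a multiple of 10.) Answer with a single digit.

9

Partial digits right→left: 6 0 8 0 9 8 9 1 5 1 6 6 7 3 8 8 2 9 8
Double every second digit counting from the check-digit position (so the 1st, 3rd, 5th, ... of the partial from the right).
  doubled (with −9 where >9): 3 7 9 9 1 3 5 7 4 7 → sum 55
  kept as-is: 0 0 8 1 1 6 3 8 9 → sum 36
Total = 55 + 36 = 91.
Check digit = (10 − (91 mod 10)) mod 10 = 9.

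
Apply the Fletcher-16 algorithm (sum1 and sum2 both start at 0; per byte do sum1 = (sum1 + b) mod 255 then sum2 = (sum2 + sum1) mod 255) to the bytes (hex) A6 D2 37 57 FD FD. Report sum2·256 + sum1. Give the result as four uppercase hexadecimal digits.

E204

Running sums (mod 255):
  after byte 0 (A6): sum1=166, sum2=166
  after byte 1 (D2): sum1=121, sum2=32
  after byte 2 (37): sum1=176, sum2=208
  after byte 3 (57): sum1=8, sum2=216
  after byte 4 (FD): sum1=6, sum2=222
  after byte 5 (FD): sum1=4, sum2=226
Checksum = sum2·256 + sum1 = 226·256 + 4 = 57860 = 0xE204.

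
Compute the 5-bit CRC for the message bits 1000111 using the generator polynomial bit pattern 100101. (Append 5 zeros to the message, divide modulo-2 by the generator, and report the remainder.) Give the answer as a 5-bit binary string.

11100

Append 5 zeros: 100011100000. Divide by 100101 (XOR where the leading bit is 1):
  pos 0: 100011 XOR 100101 = 000110
  pos 3: 110100 XOR 100101 = 010001
  pos 4: 100010 XOR 100101 = 000111
Remainder (last 5 bits) = 11100. This is the CRC / FCS.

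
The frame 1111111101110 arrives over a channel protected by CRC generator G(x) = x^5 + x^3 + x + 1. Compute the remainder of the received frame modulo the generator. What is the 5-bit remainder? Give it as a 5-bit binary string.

Modulo-2 division of 1111111101110 by 101011:
  pos 0: 111111 XOR 101011 = 010100
  pos 1: 101001 XOR 101011 = 000010
  pos 5: 101011 XOR 101011 = 000000
Remainder = 00010 (nonzero — an error is detected).

00010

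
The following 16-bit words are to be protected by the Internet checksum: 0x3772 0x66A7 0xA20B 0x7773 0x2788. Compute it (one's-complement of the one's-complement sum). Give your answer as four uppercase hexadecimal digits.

20DF

One's-complement addition (fold any carry out of bit 15 back into bit 0):
  0x3772 + 0x66A7 = 0x09E19
  0x9E19 + 0xA20B = 0x14024 → wrap carry → 0x4025
  0x4025 + 0x7773 = 0x0B798
  0xB798 + 0x2788 = 0x0DF20
One's-complement sum = 0xDF20.
Checksum = ~0xDF20 & 0xFFFF = 0x20DF.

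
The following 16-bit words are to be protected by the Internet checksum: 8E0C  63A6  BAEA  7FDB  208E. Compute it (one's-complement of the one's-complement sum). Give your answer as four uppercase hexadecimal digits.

B2F8

One's-complement addition (fold any carry out of bit 15 back into bit 0):
  0x8E0C + 0x63A6 = 0x0F1B2
  0xF1B2 + 0xBAEA = 0x1AC9C → wrap carry → 0xAC9D
  0xAC9D + 0x7FDB = 0x12C78 → wrap carry → 0x2C79
  0x2C79 + 0x208E = 0x04D07
One's-complement sum = 0x4D07.
Checksum = ~0x4D07 & 0xFFFF = 0xB2F8.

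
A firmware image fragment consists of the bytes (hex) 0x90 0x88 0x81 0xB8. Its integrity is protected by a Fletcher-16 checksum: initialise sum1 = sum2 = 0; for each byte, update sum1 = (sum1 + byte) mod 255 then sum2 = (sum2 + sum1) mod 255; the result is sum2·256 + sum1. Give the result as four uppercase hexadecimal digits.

9753

Running sums (mod 255):
  after byte 0 (0x90): sum1=144, sum2=144
  after byte 1 (0x88): sum1=25, sum2=169
  after byte 2 (0x81): sum1=154, sum2=68
  after byte 3 (0xB8): sum1=83, sum2=151
Checksum = sum2·256 + sum1 = 151·256 + 83 = 38739 = 0x9753.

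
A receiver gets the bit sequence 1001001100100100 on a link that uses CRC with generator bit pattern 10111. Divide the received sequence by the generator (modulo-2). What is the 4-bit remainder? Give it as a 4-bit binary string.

0000

Modulo-2 division of 1001001100100100 by 10111:
  pos 0: 10010 XOR 10111 = 00101
  pos 2: 10101 XOR 10111 = 00010
  pos 5: 10100 XOR 10111 = 00011
  pos 8: 11100 XOR 10111 = 01011
  pos 9: 10111 XOR 10111 = 00000
Remainder = 0000 (zero — the frame passes the CRC check).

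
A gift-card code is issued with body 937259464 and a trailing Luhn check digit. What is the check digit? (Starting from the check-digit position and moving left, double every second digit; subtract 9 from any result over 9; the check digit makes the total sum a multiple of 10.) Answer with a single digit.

9

Partial digits right→left: 4 6 4 9 5 2 7 3 9
Double every second digit counting from the check-digit position (so the 1st, 3rd, 5th, ... of the partial from the right).
  doubled (with −9 where >9): 8 8 1 5 9 → sum 31
  kept as-is: 6 9 2 3 → sum 20
Total = 31 + 20 = 51.
Check digit = (10 − (51 mod 10)) mod 10 = 9.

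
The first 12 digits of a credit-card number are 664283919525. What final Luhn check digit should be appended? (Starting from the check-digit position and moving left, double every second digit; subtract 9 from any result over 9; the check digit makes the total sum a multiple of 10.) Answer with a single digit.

Partial digits right→left: 5 2 5 9 1 9 3 8 2 4 6 6
Double every second digit counting from the check-digit position (so the 1st, 3rd, 5th, ... of the partial from the right).
  doubled (with −9 where >9): 1 1 2 6 4 3 → sum 17
  kept as-is: 2 9 9 8 4 6 → sum 38
Total = 17 + 38 = 55.
Check digit = (10 − (55 mod 10)) mod 10 = 5.

5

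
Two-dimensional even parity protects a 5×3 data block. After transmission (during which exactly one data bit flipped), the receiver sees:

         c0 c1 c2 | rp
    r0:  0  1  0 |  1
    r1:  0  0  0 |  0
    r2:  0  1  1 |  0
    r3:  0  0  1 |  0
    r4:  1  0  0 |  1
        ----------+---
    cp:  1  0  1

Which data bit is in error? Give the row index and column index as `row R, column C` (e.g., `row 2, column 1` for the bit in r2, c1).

row 3, column 2

Recompute each row's even parity and compare to rp:
  r0: data parity 1, sent rp 1 → ok
  r1: data parity 0, sent rp 0 → ok
  r2: data parity 0, sent rp 0 → ok
  r3: data parity 1, sent rp 0 → mismatch
  r4: data parity 1, sent rp 1 → ok
Recompute each column's even parity and compare to cp:
  c0: data parity 1, sent cp 1 → ok
  c1: data parity 0, sent cp 0 → ok
  c2: data parity 0, sent cp 1 → mismatch
Exactly one row (r3) and one column (c2) fail → the flipped bit is at their intersection.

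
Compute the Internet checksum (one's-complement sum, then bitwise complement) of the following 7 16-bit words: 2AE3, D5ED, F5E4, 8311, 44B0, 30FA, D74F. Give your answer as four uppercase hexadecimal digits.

393E

One's-complement addition (fold any carry out of bit 15 back into bit 0):
  0x2AE3 + 0xD5ED = 0x100D0 → wrap carry → 0x00D1
  0x00D1 + 0xF5E4 = 0x0F6B5
  0xF6B5 + 0x8311 = 0x179C6 → wrap carry → 0x79C7
  0x79C7 + 0x44B0 = 0x0BE77
  0xBE77 + 0x30FA = 0x0EF71
  0xEF71 + 0xD74F = 0x1C6C0 → wrap carry → 0xC6C1
One's-complement sum = 0xC6C1.
Checksum = ~0xC6C1 & 0xFFFF = 0x393E.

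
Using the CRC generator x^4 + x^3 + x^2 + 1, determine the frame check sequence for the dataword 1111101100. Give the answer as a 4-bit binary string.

Append 4 zeros: 11111011000000. Divide by 11101 (XOR where the leading bit is 1):
  pos 0: 11111 XOR 11101 = 00010
  pos 3: 10011 XOR 11101 = 01110
  pos 4: 11100 XOR 11101 = 00001
  pos 8: 10000 XOR 11101 = 01101
  pos 9: 11010 XOR 11101 = 00111
Remainder (last 4 bits) = 0111. This is the CRC / FCS.

0111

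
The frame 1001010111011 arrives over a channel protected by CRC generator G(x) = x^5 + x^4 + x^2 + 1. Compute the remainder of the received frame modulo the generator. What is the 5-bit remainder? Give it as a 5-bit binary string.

00000

Modulo-2 division of 1001010111011 by 110101:
  pos 0: 100101 XOR 110101 = 010000
  pos 1: 100000 XOR 110101 = 010101
  pos 2: 101011 XOR 110101 = 011110
  pos 3: 111101 XOR 110101 = 001000
  pos 5: 100010 XOR 110101 = 010111
  pos 6: 101111 XOR 110101 = 011010
  pos 7: 110101 XOR 110101 = 000000
Remainder = 00000 (zero — the frame passes the CRC check).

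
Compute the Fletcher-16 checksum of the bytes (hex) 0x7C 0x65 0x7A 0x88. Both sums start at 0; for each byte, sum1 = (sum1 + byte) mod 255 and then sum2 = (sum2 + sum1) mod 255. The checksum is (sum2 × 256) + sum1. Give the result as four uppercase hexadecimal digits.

9FE4

Running sums (mod 255):
  after byte 0 (0x7C): sum1=124, sum2=124
  after byte 1 (0x65): sum1=225, sum2=94
  after byte 2 (0x7A): sum1=92, sum2=186
  after byte 3 (0x88): sum1=228, sum2=159
Checksum = sum2·256 + sum1 = 159·256 + 228 = 40932 = 0x9FE4.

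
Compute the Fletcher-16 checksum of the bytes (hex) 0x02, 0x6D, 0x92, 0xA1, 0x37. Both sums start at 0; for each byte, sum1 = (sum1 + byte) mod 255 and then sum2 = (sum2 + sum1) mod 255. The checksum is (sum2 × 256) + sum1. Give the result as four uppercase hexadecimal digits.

F1DA

Running sums (mod 255):
  after byte 0 (0x02): sum1=2, sum2=2
  after byte 1 (0x6D): sum1=111, sum2=113
  after byte 2 (0x92): sum1=2, sum2=115
  after byte 3 (0xA1): sum1=163, sum2=23
  after byte 4 (0x37): sum1=218, sum2=241
Checksum = sum2·256 + sum1 = 241·256 + 218 = 61914 = 0xF1DA.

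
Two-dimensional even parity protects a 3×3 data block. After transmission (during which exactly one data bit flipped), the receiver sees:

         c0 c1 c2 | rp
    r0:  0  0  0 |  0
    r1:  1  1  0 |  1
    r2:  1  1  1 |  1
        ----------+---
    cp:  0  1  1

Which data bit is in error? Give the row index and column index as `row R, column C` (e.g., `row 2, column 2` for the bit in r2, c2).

row 1, column 1

Recompute each row's even parity and compare to rp:
  r0: data parity 0, sent rp 0 → ok
  r1: data parity 0, sent rp 1 → mismatch
  r2: data parity 1, sent rp 1 → ok
Recompute each column's even parity and compare to cp:
  c0: data parity 0, sent cp 0 → ok
  c1: data parity 0, sent cp 1 → mismatch
  c2: data parity 1, sent cp 1 → ok
Exactly one row (r1) and one column (c1) fail → the flipped bit is at their intersection.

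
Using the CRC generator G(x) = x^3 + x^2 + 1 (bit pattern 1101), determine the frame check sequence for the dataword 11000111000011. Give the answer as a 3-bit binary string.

Append 3 zeros: 11000111000011000. Divide by 1101 (XOR where the leading bit is 1):
  pos 0: 1100 XOR 1101 = 0001
  pos 3: 1011 XOR 1101 = 0110
  pos 4: 1101 XOR 1101 = 0000
  pos 12: 1100 XOR 1101 = 0001
Remainder (last 3 bits) = 010. This is the CRC / FCS.

010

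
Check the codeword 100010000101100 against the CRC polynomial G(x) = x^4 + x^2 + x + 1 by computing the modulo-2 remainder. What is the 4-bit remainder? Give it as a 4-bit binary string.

Modulo-2 division of 100010000101100 by 10111:
  pos 0: 10001 XOR 10111 = 00110
  pos 2: 11000 XOR 10111 = 01111
  pos 3: 11110 XOR 10111 = 01001
  pos 4: 10010 XOR 10111 = 00101
  pos 6: 10110 XOR 10111 = 00001
  pos 10: 11100 XOR 10111 = 01011
Remainder = 1011 (nonzero — an error is detected).

1011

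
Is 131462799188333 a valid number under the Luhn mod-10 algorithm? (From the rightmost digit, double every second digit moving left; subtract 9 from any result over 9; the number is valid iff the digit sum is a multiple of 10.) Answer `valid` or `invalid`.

From the right, keep odd positions and double even positions (subtract 9 from any doubled value over 9):
  doubled (positions 2,4,...): 6 7 2 9 4 8 6 → sum 42
  kept (positions 1,3,...): 3 3 8 9 7 6 1 1 → sum 38
Total = 80.
80 mod 10 = 0, so the number is valid.

valid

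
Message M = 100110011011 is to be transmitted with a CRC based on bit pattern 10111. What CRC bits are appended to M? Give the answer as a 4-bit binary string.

Append 4 zeros: 1001100110110000. Divide by 10111 (XOR where the leading bit is 1):
  pos 0: 10011 XOR 10111 = 00100
  pos 2: 10000 XOR 10111 = 00111
  pos 4: 11111 XOR 10111 = 01000
  pos 5: 10000 XOR 10111 = 00111
  pos 7: 11111 XOR 10111 = 01000
  pos 8: 10000 XOR 10111 = 00111
  pos 10: 11100 XOR 10111 = 01011
  pos 11: 10110 XOR 10111 = 00001
Remainder (last 4 bits) = 0001. This is the CRC / FCS.

0001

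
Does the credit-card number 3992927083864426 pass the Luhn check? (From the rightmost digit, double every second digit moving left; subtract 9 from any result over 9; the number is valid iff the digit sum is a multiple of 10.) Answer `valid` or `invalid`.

invalid

From the right, keep odd positions and double even positions (subtract 9 from any doubled value over 9):
  doubled (positions 2,4,...): 4 8 7 7 5 9 9 6 → sum 55
  kept (positions 1,3,...): 6 4 6 3 0 2 2 9 → sum 32
Total = 87.
87 mod 10 = 7, so the number is invalid.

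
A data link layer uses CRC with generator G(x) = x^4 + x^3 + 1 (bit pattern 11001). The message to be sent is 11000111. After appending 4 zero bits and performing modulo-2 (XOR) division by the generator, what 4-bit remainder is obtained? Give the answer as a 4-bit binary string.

1010

Append 4 zeros: 110001110000. Divide by 11001 (XOR where the leading bit is 1):
  pos 0: 11000 XOR 11001 = 00001
  pos 4: 11110 XOR 11001 = 00111
  pos 6: 11100 XOR 11001 = 00101
Remainder (last 4 bits) = 1010. This is the CRC / FCS.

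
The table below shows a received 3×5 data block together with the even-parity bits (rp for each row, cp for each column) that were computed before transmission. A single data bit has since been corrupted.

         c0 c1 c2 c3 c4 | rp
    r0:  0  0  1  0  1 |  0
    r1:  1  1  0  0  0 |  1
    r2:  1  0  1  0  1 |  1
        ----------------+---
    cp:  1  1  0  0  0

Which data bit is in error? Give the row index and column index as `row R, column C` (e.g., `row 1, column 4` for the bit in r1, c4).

row 1, column 0

Recompute each row's even parity and compare to rp:
  r0: data parity 0, sent rp 0 → ok
  r1: data parity 0, sent rp 1 → mismatch
  r2: data parity 1, sent rp 1 → ok
Recompute each column's even parity and compare to cp:
  c0: data parity 0, sent cp 1 → mismatch
  c1: data parity 1, sent cp 1 → ok
  c2: data parity 0, sent cp 0 → ok
  c3: data parity 0, sent cp 0 → ok
  c4: data parity 0, sent cp 0 → ok
Exactly one row (r1) and one column (c0) fail → the flipped bit is at their intersection.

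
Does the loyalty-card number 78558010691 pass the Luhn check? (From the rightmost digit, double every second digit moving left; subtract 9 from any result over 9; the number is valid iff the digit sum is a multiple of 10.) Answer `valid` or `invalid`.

invalid

From the right, keep odd positions and double even positions (subtract 9 from any doubled value over 9):
  doubled (positions 2,4,...): 9 0 0 1 7 → sum 17
  kept (positions 1,3,...): 1 6 1 8 5 7 → sum 28
Total = 45.
45 mod 10 = 5, so the number is invalid.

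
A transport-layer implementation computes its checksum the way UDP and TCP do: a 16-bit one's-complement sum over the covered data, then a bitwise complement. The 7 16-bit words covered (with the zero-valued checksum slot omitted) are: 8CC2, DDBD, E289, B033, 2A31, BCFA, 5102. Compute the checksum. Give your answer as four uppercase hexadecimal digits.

CA93

One's-complement addition (fold any carry out of bit 15 back into bit 0):
  0x8CC2 + 0xDDBD = 0x16A7F → wrap carry → 0x6A80
  0x6A80 + 0xE289 = 0x14D09 → wrap carry → 0x4D0A
  0x4D0A + 0xB033 = 0x0FD3D
  0xFD3D + 0x2A31 = 0x1276E → wrap carry → 0x276F
  0x276F + 0xBCFA = 0x0E469
  0xE469 + 0x5102 = 0x1356B → wrap carry → 0x356C
One's-complement sum = 0x356C.
Checksum = ~0x356C & 0xFFFF = 0xCA93.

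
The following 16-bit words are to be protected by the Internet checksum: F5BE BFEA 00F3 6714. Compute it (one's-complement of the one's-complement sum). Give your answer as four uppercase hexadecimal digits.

One's-complement addition (fold any carry out of bit 15 back into bit 0):
  0xF5BE + 0xBFEA = 0x1B5A8 → wrap carry → 0xB5A9
  0xB5A9 + 0x00F3 = 0x0B69C
  0xB69C + 0x6714 = 0x11DB0 → wrap carry → 0x1DB1
One's-complement sum = 0x1DB1.
Checksum = ~0x1DB1 & 0xFFFF = 0xE24E.

E24E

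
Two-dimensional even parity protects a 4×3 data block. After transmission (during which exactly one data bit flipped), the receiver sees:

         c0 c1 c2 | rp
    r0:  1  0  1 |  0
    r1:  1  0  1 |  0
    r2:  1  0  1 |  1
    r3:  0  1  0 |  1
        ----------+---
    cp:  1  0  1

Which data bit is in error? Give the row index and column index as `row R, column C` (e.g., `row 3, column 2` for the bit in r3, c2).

Recompute each row's even parity and compare to rp:
  r0: data parity 0, sent rp 0 → ok
  r1: data parity 0, sent rp 0 → ok
  r2: data parity 0, sent rp 1 → mismatch
  r3: data parity 1, sent rp 1 → ok
Recompute each column's even parity and compare to cp:
  c0: data parity 1, sent cp 1 → ok
  c1: data parity 1, sent cp 0 → mismatch
  c2: data parity 1, sent cp 1 → ok
Exactly one row (r2) and one column (c1) fail → the flipped bit is at their intersection.

row 2, column 1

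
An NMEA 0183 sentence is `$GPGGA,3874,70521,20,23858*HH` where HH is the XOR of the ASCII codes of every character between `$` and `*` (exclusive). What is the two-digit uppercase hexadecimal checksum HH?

XOR the ASCII codes of the payload characters:
  'G' = 0x47 → acc = 0x47
  'P' = 0x50 → acc = 0x17
  'G' = 0x47 → acc = 0x50
  'G' = 0x47 → acc = 0x17
  'A' = 0x41 → acc = 0x56
  ',' = 0x2C → acc = 0x7A
  '3' = 0x33 → acc = 0x49
  '8' = 0x38 → acc = 0x71
  '7' = 0x37 → acc = 0x46
  '4' = 0x34 → acc = 0x72
  ',' = 0x2C → acc = 0x5E
  '7' = 0x37 → acc = 0x69
  '0' = 0x30 → acc = 0x59
  '5' = 0x35 → acc = 0x6C
  '2' = 0x32 → acc = 0x5E
  '1' = 0x31 → acc = 0x6F
  ',' = 0x2C → acc = 0x43
  '2' = 0x32 → acc = 0x71
  '0' = 0x30 → acc = 0x41
  ',' = 0x2C → acc = 0x6D
  '2' = 0x32 → acc = 0x5F
  '3' = 0x33 → acc = 0x6C
  '8' = 0x38 → acc = 0x54
  '5' = 0x35 → acc = 0x61
  '8' = 0x38 → acc = 0x59
Checksum = 0x59.

59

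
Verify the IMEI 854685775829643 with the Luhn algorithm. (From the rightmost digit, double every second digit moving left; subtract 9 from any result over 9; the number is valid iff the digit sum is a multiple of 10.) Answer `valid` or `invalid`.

From the right, keep odd positions and double even positions (subtract 9 from any doubled value over 9):
  doubled (positions 2,4,...): 8 9 7 5 1 3 1 → sum 34
  kept (positions 1,3,...): 3 6 2 5 7 8 4 8 → sum 43
Total = 77.
77 mod 10 = 7, so the number is invalid.

invalid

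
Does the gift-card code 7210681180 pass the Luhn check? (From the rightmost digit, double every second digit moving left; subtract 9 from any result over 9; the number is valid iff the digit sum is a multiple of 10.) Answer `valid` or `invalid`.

From the right, keep odd positions and double even positions (subtract 9 from any doubled value over 9):
  doubled (positions 2,4,...): 7 2 3 2 5 → sum 19
  kept (positions 1,3,...): 0 1 8 0 2 → sum 11
Total = 30.
30 mod 10 = 0, so the number is valid.

valid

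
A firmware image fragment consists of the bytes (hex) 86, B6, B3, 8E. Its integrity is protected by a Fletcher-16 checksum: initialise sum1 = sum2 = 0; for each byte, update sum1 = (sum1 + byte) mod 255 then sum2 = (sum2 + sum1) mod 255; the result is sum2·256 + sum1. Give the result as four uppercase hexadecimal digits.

Running sums (mod 255):
  after byte 0 (86): sum1=134, sum2=134
  after byte 1 (B6): sum1=61, sum2=195
  after byte 2 (B3): sum1=240, sum2=180
  after byte 3 (8E): sum1=127, sum2=52
Checksum = sum2·256 + sum1 = 52·256 + 127 = 13439 = 0x347F.

347F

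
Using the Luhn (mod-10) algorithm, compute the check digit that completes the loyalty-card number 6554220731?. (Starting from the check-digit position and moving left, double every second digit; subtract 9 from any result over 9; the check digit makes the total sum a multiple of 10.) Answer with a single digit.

4

Partial digits right→left: 1 3 7 0 2 2 4 5 5 6
Double every second digit counting from the check-digit position (so the 1st, 3rd, 5th, ... of the partial from the right).
  doubled (with −9 where >9): 2 5 4 8 1 → sum 20
  kept as-is: 3 0 2 5 6 → sum 16
Total = 20 + 16 = 36.
Check digit = (10 − (36 mod 10)) mod 10 = 4.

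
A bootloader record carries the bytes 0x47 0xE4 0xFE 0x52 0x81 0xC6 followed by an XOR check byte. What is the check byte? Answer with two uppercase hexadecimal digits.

XOR the bytes together:
  start with 0x47
  0x47 ⊕ 0xE4 = 0xA3
  0xA3 ⊕ 0xFE = 0x5D
  0x5D ⊕ 0x52 = 0x0F
  0x0F ⊕ 0x81 = 0x8E
  0x8E ⊕ 0xC6 = 0x48

48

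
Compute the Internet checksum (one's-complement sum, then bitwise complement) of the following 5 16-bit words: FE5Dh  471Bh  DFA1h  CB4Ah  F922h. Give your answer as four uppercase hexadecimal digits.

One's-complement addition (fold any carry out of bit 15 back into bit 0):
  0xFE5D + 0x471B = 0x14578 → wrap carry → 0x4579
  0x4579 + 0xDFA1 = 0x1251A → wrap carry → 0x251B
  0x251B + 0xCB4A = 0x0F065
  0xF065 + 0xF922 = 0x1E987 → wrap carry → 0xE988
One's-complement sum = 0xE988.
Checksum = ~0xE988 & 0xFFFF = 0x1677.

1677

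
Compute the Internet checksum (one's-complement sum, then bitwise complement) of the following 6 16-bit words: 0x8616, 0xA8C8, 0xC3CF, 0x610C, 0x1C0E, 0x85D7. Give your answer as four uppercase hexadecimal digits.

One's-complement addition (fold any carry out of bit 15 back into bit 0):
  0x8616 + 0xA8C8 = 0x12EDE → wrap carry → 0x2EDF
  0x2EDF + 0xC3CF = 0x0F2AE
  0xF2AE + 0x610C = 0x153BA → wrap carry → 0x53BB
  0x53BB + 0x1C0E = 0x06FC9
  0x6FC9 + 0x85D7 = 0x0F5A0
One's-complement sum = 0xF5A0.
Checksum = ~0xF5A0 & 0xFFFF = 0x0A5F.

0A5F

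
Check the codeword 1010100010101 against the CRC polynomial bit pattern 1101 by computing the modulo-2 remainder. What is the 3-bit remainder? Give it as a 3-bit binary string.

Modulo-2 division of 1010100010101 by 1101:
  pos 0: 1010 XOR 1101 = 0111
  pos 1: 1111 XOR 1101 = 0010
  pos 3: 1000 XOR 1101 = 0101
  pos 4: 1010 XOR 1101 = 0111
  pos 5: 1111 XOR 1101 = 0010
  pos 7: 1001 XOR 1101 = 0100
  pos 8: 1000 XOR 1101 = 0101
  pos 9: 1011 XOR 1101 = 0110
Remainder = 110 (nonzero — an error is detected).

110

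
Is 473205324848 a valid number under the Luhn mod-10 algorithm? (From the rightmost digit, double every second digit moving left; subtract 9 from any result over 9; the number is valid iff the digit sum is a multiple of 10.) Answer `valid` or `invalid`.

invalid

From the right, keep odd positions and double even positions (subtract 9 from any doubled value over 9):
  doubled (positions 2,4,...): 8 8 6 0 6 8 → sum 36
  kept (positions 1,3,...): 8 8 2 5 2 7 → sum 32
Total = 68.
68 mod 10 = 8, so the number is invalid.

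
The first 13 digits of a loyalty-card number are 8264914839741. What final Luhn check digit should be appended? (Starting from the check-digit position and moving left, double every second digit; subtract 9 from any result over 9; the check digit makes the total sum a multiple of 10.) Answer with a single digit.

2

Partial digits right→left: 1 4 7 9 3 8 4 1 9 4 6 2 8
Double every second digit counting from the check-digit position (so the 1st, 3rd, 5th, ... of the partial from the right).
  doubled (with −9 where >9): 2 5 6 8 9 3 7 → sum 40
  kept as-is: 4 9 8 1 4 2 → sum 28
Total = 40 + 28 = 68.
Check digit = (10 − (68 mod 10)) mod 10 = 2.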